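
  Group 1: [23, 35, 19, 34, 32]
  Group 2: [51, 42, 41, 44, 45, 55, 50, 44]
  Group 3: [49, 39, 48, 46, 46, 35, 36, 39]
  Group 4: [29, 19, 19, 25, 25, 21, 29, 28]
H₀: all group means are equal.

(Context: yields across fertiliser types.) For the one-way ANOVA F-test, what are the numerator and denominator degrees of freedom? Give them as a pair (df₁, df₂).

k = 4 groups, N = 29 total
df = (k−1, N−k) = (4−1, 29−4) = (3, 25)

degrees of freedom = [3, 25]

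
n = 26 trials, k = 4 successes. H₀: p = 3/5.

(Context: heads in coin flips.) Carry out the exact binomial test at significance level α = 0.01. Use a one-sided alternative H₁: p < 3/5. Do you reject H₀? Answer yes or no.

reject H₀: yes

Exact binomial: n=26, k=4, p₀=3/5=0.6000
P(X≤4) from Σ C(n,i)·p₀^i·(1−p₀)^(n−i)
p-value (one-sided, H₁ less) = 0.00000
At α=0.01: p < α → reject H₀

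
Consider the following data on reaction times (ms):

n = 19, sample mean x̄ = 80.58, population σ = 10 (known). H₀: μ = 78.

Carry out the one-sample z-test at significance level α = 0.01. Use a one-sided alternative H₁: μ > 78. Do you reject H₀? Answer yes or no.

reject H₀: no

SE = σ/√n = 10/√19 = 2.2942
z = (x̄−μ₀)/SE = (80.58−78)/2.2942 = 1.1246
p-value (one-sided, H₁ greater) = 0.13038
At α=0.01: p ≥ α → fail to reject H₀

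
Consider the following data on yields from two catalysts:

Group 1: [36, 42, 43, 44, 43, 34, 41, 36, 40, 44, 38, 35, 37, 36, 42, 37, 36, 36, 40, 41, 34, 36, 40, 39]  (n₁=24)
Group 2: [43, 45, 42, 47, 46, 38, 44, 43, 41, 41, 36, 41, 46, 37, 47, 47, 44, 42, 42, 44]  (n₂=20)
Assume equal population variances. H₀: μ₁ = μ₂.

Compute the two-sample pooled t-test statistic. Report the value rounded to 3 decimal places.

test statistic = -4.153

x̄₁=38.750, s₁=3.220, n₁=24
x̄₂=42.800, s₂=3.222, n₂=20
s_p² = [23·3.220² + 19·3.222²]/42 = 10.3738
SE = √(s_p²·(1/24+1/20)) = 0.9752
t = (38.750−42.800)/0.9752 = -4.1532
df = 42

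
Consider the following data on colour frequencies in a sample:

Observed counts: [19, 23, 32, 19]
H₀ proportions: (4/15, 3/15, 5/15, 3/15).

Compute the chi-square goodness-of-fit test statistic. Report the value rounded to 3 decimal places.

n = 93; E_i = n·p_i = [24.80, 18.60, 31.00, 18.60]
χ² = (19−24.80)²/24.80 + (23−18.60)²/18.60 + (32−31.00)²/31.00 + (19−18.60)²/18.60 = 2.4382
df = 3

test statistic = 2.438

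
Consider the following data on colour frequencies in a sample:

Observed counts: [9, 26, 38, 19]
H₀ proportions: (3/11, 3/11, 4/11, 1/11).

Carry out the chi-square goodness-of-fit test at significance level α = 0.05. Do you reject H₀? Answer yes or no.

reject H₀: yes

n = 92; E_i = n·p_i = [25.09, 25.09, 33.45, 8.36]
χ² = (9−25.09)²/25.09 + (26−25.09)²/25.09 + (38−33.45)²/33.45 + (19−8.36)²/8.36 = 24.4964
df = 3
p-value (upper-tail) = 0.00002
At α=0.05: p < α → reject H₀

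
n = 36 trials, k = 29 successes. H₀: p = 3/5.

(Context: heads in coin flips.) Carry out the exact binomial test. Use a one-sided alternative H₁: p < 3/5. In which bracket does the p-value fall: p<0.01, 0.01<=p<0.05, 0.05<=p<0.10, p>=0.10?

Exact binomial: n=36, k=29, p₀=3/5=0.6000
P(X≤29) from Σ C(n,i)·p₀^i·(1−p₀)^(n−i)
p-value (one-sided, H₁ less) = 0.99758
→ bracket: p>=0.10

p-value bracket: p>=0.10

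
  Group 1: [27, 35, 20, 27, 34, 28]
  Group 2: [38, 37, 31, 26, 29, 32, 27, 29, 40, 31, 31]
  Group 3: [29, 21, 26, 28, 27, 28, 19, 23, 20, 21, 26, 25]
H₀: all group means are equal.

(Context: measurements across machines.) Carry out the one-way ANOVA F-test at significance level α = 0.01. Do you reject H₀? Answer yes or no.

reject H₀: yes

Group means [28.50, 31.91, 24.42], grand mean 28.103
SSB = Σnᵢ(x̄ᵢ−x̄)² = 323.364; SSW = ΣΣ(x−x̄ᵢ)² = 489.326
MSB = 323.364/2 = 161.6819; MSW = 489.326/26 = 18.8202
F = MSB/MSW = 8.5909
df = (2, 26)
p-value (upper-tail) = 0.00137
At α=0.01: p < α → reject H₀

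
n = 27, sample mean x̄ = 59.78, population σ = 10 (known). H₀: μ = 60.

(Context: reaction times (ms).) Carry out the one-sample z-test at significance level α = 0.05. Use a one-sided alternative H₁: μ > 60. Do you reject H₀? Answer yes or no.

reject H₀: no

SE = σ/√n = 10/√27 = 1.9245
z = (x̄−μ₀)/SE = (59.78−60)/1.9245 = -0.1143
p-value (one-sided, H₁ greater) = 0.54551
At α=0.05: p ≥ α → fail to reject H₀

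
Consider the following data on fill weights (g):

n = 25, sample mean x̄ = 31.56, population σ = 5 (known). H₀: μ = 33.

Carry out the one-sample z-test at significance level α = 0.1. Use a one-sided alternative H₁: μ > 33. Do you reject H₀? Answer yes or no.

reject H₀: no

SE = σ/√n = 5/√25 = 1.0000
z = (x̄−μ₀)/SE = (31.56−33)/1.0000 = -1.4400
p-value (one-sided, H₁ greater) = 0.92507
At α=0.1: p ≥ α → fail to reject H₀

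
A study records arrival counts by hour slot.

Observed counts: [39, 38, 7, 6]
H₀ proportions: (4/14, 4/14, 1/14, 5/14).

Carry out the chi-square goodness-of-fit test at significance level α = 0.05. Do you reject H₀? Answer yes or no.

n = 90; E_i = n·p_i = [25.71, 25.71, 6.43, 32.14]
χ² = (39−25.71)²/25.71 + (38−25.71)²/25.71 + (7−6.43)²/6.43 + (6−32.14)²/32.14 = 34.0478
df = 3
p-value (upper-tail) = 0.00000
At α=0.05: p < α → reject H₀

reject H₀: yes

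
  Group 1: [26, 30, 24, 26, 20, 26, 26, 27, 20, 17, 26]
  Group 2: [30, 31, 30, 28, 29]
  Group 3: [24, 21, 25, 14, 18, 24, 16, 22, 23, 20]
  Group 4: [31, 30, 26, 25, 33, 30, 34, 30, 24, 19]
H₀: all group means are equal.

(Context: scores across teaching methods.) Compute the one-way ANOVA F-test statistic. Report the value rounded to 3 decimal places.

test statistic = 9.134

Group means [24.36, 29.60, 20.70, 28.20], grand mean 25.139
SSB = Σnᵢ(x̄ᵢ−x̄)² = 396.860; SSW = ΣΣ(x−x̄ᵢ)² = 463.445
MSB = 396.860/3 = 132.2867; MSW = 463.445/32 = 14.4827
F = MSB/MSW = 9.1341
df = (3, 32)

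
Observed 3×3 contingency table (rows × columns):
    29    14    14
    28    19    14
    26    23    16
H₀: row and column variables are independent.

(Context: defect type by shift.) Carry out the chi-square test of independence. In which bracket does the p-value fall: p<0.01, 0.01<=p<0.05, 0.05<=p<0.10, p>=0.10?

p-value bracket: p>=0.10

Row totals [57, 61, 65], col totals [83, 56, 44], n=183
χ² = (29−25.85)²/25.85 + (14−17.44)²/17.44 + (14−13.70)²/13.70 + (28−27.67)²/27.67 + (19−18.67)²/18.67 + (14−14.67)²/14.67 + (26−29.48)²/29.48 + (23−19.89)²/19.89 + (16−15.63)²/15.63 = 2.0152
df = 4
p-value (upper-tail) = 0.73297
→ bracket: p>=0.10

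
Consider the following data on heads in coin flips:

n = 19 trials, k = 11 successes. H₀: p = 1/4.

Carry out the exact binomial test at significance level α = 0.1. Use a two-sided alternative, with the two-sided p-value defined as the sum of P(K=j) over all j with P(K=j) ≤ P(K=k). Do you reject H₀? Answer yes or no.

reject H₀: yes

Exact binomial: n=19, k=11, p₀=1/4=0.2500
P(X=j) = C(n,j)·p₀^j·(1−p₀)^(n−j); p = Σ P(X=j) over j with P(X=j) ≤ P(X=11)
p-value (two-sided) = 0.00229
At α=0.1: p < α → reject H₀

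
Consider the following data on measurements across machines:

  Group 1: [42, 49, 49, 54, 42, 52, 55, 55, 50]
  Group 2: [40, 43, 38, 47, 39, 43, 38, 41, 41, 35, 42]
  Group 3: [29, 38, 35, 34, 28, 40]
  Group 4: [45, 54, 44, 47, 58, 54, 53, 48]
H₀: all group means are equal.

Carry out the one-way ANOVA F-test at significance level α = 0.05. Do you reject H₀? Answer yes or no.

reject H₀: yes

Group means [49.78, 40.64, 34.00, 50.38], grand mean 44.176
SSB = Σnᵢ(x̄ᵢ−x̄)² = 1348.965; SSW = ΣΣ(x−x̄ᵢ)² = 593.976
MSB = 1348.965/3 = 449.6551; MSW = 593.976/30 = 19.7992
F = MSB/MSW = 22.7108
df = (3, 30)
p-value (upper-tail) = 0.00000
At α=0.05: p < α → reject H₀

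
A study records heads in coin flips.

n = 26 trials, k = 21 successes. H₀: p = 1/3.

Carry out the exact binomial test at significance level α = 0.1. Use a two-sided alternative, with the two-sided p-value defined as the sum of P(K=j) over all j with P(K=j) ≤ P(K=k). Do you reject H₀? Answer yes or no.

reject H₀: yes

Exact binomial: n=26, k=21, p₀=1/3=0.3333
P(X=j) = C(n,j)·p₀^j·(1−p₀)^(n−j); p = Σ P(X=j) over j with P(X=j) ≤ P(X=21)
p-value (two-sided) = 0.00000
At α=0.1: p < α → reject H₀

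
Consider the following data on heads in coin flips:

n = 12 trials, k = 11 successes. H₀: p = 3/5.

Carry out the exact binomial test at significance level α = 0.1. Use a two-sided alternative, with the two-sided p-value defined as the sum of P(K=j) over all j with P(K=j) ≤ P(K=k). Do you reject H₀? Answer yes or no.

reject H₀: yes

Exact binomial: n=12, k=11, p₀=3/5=0.6000
P(X=j) = C(n,j)·p₀^j·(1−p₀)^(n−j); p = Σ P(X=j) over j with P(X=j) ≤ P(X=11)
p-value (two-sided) = 0.03486
At α=0.1: p < α → reject H₀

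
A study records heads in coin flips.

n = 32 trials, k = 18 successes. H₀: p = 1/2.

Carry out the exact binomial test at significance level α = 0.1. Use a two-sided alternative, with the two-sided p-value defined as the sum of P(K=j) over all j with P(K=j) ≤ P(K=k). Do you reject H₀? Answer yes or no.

Exact binomial: n=32, k=18, p₀=1/2=0.5000
P(X=j) = C(n,j)·p₀^j·(1−p₀)^(n−j); p = Σ P(X=j) over j with P(X=j) ≤ P(X=18)
p-value (two-sided) = 0.59661
At α=0.1: p ≥ α → fail to reject H₀

reject H₀: no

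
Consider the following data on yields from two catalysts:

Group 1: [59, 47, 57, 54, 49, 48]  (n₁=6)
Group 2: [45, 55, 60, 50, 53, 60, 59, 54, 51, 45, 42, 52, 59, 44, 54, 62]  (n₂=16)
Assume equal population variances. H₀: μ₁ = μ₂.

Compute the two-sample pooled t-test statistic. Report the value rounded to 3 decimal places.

test statistic = -0.166

x̄₁=52.333, s₁=5.046, n₁=6
x̄₂=52.812, s₂=6.327, n₂=16
s_p² = [5·5.046² + 15·6.327²]/20 = 36.3885
SE = √(s_p²·(1/6+1/16)) = 2.8877
t = (52.333−52.812)/2.8877 = -0.1659
df = 20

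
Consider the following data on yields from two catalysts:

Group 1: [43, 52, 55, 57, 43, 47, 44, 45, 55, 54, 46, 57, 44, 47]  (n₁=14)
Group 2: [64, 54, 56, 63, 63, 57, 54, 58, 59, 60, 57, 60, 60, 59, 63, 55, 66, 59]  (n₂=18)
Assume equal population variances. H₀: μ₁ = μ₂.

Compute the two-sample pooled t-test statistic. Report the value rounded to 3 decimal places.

test statistic = -6.336

x̄₁=49.214, s₁=5.466, n₁=14
x̄₂=59.278, s₂=3.495, n₂=18
s_p² = [13·5.466² + 17·3.495²]/30 = 19.8656
SE = √(s_p²·(1/14+1/18)) = 1.5883
t = (49.214−59.278)/1.5883 = -6.3361
df = 30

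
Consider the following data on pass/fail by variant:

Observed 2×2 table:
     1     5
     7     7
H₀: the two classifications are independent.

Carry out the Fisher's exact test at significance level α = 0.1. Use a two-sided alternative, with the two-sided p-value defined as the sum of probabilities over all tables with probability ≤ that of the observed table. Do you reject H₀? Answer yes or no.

Margins: r₁=6, r₂=14, c₁=8, c₂=12, n=20
p_obs = C(6,1)·C(14,7)/C(20,8); sum pmf over tables with pmf ≤ p_obs
p-value (two-sided) = 0.32456
At α=0.1: p ≥ α → fail to reject H₀

reject H₀: no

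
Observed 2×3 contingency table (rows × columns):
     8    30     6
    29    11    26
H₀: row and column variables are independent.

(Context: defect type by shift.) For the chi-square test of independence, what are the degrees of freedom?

degrees of freedom = 2

df = (r−1)(c−1) = (2−1)·(3−1) = 2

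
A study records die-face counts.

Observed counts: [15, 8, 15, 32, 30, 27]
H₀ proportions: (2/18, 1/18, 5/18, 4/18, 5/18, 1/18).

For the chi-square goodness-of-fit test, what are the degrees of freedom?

df = k − 1 = 6 − 1 = 5

degrees of freedom = 5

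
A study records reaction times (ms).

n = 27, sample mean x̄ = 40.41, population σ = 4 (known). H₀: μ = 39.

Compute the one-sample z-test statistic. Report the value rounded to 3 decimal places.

SE = σ/√n = 4/√27 = 0.7698
z = (x̄−μ₀)/SE = (40.41−39)/0.7698 = 1.8316

test statistic = 1.832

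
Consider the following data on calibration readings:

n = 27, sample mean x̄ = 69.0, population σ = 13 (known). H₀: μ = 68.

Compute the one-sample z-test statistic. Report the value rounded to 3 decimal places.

SE = σ/√n = 13/√27 = 2.5019
z = (x̄−μ₀)/SE = (69.0−68)/2.5019 = 0.3997

test statistic = 0.400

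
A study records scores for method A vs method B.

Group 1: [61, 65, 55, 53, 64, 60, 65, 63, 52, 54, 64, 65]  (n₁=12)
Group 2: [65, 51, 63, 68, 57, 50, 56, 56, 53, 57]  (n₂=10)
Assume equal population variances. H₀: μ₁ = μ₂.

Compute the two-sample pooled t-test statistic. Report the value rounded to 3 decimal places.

test statistic = 1.049

x̄₁=60.083, s₁=5.143, n₁=12
x̄₂=57.600, s₂=5.967, n₂=10
s_p² = [11·5.143² + 9·5.967²]/20 = 30.5658
SE = √(s_p²·(1/12+1/10)) = 2.3672
t = (60.083−57.600)/2.3672 = 1.0490
df = 20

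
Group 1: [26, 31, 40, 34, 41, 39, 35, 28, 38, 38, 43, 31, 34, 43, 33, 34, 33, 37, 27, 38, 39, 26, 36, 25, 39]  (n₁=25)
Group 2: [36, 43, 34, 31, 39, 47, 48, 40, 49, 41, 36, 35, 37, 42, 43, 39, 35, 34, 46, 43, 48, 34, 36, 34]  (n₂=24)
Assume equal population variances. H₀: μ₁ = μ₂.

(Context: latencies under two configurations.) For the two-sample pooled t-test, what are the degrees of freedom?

degrees of freedom = 47

df = n₁ + n₂ − 2 = 25 + 24 − 2 = 47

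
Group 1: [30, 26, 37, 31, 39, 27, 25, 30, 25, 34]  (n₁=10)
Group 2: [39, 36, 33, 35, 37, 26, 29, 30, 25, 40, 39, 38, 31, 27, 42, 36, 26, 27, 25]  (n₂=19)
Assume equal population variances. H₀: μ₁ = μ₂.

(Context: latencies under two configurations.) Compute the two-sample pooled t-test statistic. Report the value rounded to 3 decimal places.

test statistic = -1.067

x̄₁=30.400, s₁=4.949, n₁=10
x̄₂=32.684, s₂=5.726, n₂=19
s_p² = [9·4.949² + 18·5.726²]/27 = 30.0187
SE = √(s_p²·(1/10+1/19)) = 2.1405
t = (30.400−32.684)/2.1405 = -1.0671
df = 27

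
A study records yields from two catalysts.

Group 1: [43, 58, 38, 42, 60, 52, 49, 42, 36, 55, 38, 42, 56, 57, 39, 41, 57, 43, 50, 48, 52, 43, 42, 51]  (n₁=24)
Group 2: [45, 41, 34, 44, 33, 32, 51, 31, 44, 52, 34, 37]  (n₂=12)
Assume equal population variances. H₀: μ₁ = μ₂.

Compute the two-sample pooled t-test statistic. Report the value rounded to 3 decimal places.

test statistic = 2.850

x̄₁=47.250, s₁=7.356, n₁=24
x̄₂=39.833, s₂=7.371, n₂=12
s_p² = [23·7.356² + 11·7.371²]/34 = 54.1814
SE = √(s_p²·(1/24+1/12)) = 2.6024
t = (47.250−39.833)/2.6024 = 2.8499
df = 34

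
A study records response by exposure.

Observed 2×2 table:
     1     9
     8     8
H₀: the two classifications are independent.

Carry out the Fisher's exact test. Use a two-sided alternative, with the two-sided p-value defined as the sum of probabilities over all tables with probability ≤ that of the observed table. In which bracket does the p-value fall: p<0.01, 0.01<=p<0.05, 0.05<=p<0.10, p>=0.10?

Margins: r₁=10, r₂=16, c₁=9, c₂=17, n=26
p_obs = C(10,1)·C(16,8)/C(26,9); sum pmf over tables with pmf ≤ p_obs
p-value (two-sided) = 0.08733
→ bracket: 0.05<=p<0.10

p-value bracket: 0.05<=p<0.10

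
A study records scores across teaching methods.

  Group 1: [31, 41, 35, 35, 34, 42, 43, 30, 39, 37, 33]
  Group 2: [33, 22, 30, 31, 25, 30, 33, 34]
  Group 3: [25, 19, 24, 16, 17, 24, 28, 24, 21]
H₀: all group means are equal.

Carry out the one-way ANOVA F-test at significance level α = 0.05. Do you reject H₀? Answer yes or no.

reject H₀: yes

Group means [36.36, 29.75, 22.00], grand mean 29.857
SSB = Σnᵢ(x̄ᵢ−x̄)² = 1021.383; SSW = ΣΣ(x−x̄ᵢ)² = 446.045
MSB = 1021.383/2 = 510.6916; MSW = 446.045/25 = 17.8418
F = MSB/MSW = 28.6233
df = (2, 25)
p-value (upper-tail) = 0.00000
At α=0.05: p < α → reject H₀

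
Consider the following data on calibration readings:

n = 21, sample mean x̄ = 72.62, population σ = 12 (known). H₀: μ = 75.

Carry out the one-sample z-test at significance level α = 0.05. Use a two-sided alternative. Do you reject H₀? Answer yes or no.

SE = σ/√n = 12/√21 = 2.6186
z = (x̄−μ₀)/SE = (72.62−75)/2.6186 = -0.9089
p-value (two-sided) = 0.36341
At α=0.05: p ≥ α → fail to reject H₀

reject H₀: no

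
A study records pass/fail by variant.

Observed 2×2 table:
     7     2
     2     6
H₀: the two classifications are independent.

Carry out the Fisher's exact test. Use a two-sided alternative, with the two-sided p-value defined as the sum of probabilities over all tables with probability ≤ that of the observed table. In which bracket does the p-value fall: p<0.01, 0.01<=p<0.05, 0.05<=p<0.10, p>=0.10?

Margins: r₁=9, r₂=8, c₁=9, c₂=8, n=17
p_obs = C(9,7)·C(8,2)/C(17,9); sum pmf over tables with pmf ≤ p_obs
p-value (two-sided) = 0.05668
→ bracket: 0.05<=p<0.10

p-value bracket: 0.05<=p<0.10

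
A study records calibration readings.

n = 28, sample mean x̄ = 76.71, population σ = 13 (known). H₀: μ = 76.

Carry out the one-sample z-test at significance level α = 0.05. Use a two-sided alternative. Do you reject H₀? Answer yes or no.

SE = σ/√n = 13/√28 = 2.4568
z = (x̄−μ₀)/SE = (76.71−76)/2.4568 = 0.2890
p-value (two-sided) = 0.77258
At α=0.05: p ≥ α → fail to reject H₀

reject H₀: no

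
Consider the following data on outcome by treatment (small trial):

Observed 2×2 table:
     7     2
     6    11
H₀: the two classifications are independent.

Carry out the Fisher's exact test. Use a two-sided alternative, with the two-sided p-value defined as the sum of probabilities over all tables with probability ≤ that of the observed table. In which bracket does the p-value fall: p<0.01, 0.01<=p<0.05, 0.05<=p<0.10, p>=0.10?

Margins: r₁=9, r₂=17, c₁=13, c₂=13, n=26
p_obs = C(9,7)·C(17,6)/C(26,13); sum pmf over tables with pmf ≤ p_obs
p-value (two-sided) = 0.09684
→ bracket: 0.05<=p<0.10

p-value bracket: 0.05<=p<0.10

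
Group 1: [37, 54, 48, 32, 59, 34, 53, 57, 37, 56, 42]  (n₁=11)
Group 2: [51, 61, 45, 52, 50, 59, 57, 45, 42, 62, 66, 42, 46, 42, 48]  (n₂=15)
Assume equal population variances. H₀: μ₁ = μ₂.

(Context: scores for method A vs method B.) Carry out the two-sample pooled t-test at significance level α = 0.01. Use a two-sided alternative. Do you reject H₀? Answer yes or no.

x̄₁=46.273, s₁=10.120, n₁=11
x̄₂=51.200, s₂=8.002, n₂=15
s_p² = [10·10.120² + 14·8.002²]/24 = 80.0242
SE = √(s_p²·(1/11+1/15)) = 3.5510
t = (46.273−51.200)/3.5510 = -1.3876
df = 24
p-value (two-sided) = 0.17802
At α=0.01: p ≥ α → fail to reject H₀

reject H₀: no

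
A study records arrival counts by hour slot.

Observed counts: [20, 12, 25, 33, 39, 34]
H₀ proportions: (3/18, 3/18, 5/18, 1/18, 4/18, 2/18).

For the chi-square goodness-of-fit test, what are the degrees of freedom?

degrees of freedom = 5

df = k − 1 = 6 − 1 = 5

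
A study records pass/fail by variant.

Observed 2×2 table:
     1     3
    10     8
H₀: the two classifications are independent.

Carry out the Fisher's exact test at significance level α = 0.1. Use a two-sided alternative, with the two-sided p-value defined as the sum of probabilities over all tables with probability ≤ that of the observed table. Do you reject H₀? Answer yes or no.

reject H₀: no

Margins: r₁=4, r₂=18, c₁=11, c₂=11, n=22
p_obs = C(4,1)·C(18,10)/C(22,11); sum pmf over tables with pmf ≤ p_obs
p-value (two-sided) = 0.58647
At α=0.1: p ≥ α → fail to reject H₀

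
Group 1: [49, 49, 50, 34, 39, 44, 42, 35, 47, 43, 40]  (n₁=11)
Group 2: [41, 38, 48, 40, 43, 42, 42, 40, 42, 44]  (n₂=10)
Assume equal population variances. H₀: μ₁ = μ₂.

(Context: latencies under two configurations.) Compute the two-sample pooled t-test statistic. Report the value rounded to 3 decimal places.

test statistic = 0.468

x̄₁=42.909, s₁=5.558, n₁=11
x̄₂=42.000, s₂=2.708, n₂=10
s_p² = [10·5.558² + 9·2.708²]/19 = 19.7321
SE = √(s_p²·(1/11+1/10)) = 1.9409
t = (42.909−42.000)/1.9409 = 0.4684
df = 19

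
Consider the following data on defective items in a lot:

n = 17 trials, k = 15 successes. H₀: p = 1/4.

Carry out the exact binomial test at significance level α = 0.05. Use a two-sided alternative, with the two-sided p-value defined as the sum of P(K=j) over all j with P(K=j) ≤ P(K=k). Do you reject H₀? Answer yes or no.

Exact binomial: n=17, k=15, p₀=1/4=0.2500
P(X=j) = C(n,j)·p₀^j·(1−p₀)^(n−j); p = Σ P(X=j) over j with P(X=j) ≤ P(X=15)
p-value (two-sided) = 0.00000
At α=0.05: p < α → reject H₀

reject H₀: yes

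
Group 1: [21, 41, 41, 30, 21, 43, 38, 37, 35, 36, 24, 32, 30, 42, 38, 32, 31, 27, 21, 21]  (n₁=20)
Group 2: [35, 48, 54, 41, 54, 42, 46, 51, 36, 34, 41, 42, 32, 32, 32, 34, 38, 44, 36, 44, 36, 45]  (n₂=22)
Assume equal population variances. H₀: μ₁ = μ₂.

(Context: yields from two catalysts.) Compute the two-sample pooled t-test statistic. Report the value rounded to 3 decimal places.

test statistic = -3.901

x̄₁=32.050, s₁=7.564, n₁=20
x̄₂=40.773, s₂=6.928, n₂=22
s_p² = [19·7.564² + 21·6.928²]/40 = 52.3703
SE = √(s_p²·(1/20+1/22)) = 2.2358
t = (32.050−40.773)/2.2358 = -3.9013
df = 40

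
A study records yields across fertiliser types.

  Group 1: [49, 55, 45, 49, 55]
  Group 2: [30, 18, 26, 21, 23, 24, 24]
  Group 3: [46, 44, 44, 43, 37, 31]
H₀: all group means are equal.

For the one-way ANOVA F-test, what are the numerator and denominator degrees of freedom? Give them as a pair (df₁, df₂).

degrees of freedom = [2, 15]

k = 3 groups, N = 18 total
df = (k−1, N−k) = (3−1, 18−3) = (2, 15)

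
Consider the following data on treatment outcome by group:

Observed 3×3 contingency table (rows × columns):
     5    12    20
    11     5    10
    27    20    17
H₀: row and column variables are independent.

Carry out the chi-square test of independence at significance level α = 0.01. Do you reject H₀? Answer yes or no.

Row totals [37, 26, 64], col totals [43, 37, 47], n=127
χ² = (5−12.53)²/12.53 + (12−10.78)²/10.78 + (20−13.69)²/13.69 + (11−8.80)²/8.80 + (5−7.57)²/7.57 + (10−9.62)²/9.62 + (27−21.67)²/21.67 + (20−18.65)²/18.65 + (17−23.69)²/23.69 = 12.3013
df = 4
p-value (upper-tail) = 0.01525
At α=0.01: p ≥ α → fail to reject H₀

reject H₀: no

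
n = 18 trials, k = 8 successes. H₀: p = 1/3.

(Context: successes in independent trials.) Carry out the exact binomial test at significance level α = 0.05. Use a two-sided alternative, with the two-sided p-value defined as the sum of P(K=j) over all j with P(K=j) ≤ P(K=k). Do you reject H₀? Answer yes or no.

Exact binomial: n=18, k=8, p₀=1/3=0.3333
P(X=j) = C(n,j)·p₀^j·(1−p₀)^(n−j); p = Σ P(X=j) over j with P(X=j) ≤ P(X=8)
p-value (two-sided) = 0.32493
At α=0.05: p ≥ α → fail to reject H₀

reject H₀: no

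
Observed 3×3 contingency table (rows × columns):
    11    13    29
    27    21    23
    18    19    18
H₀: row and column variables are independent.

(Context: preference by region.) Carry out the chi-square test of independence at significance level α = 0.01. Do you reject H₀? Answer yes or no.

Row totals [53, 71, 55], col totals [56, 53, 70], n=179
χ² = (11−16.58)²/16.58 + (13−15.69)²/15.69 + (29−20.73)²/20.73 + (27−22.21)²/22.21 + (21−21.02)²/21.02 + (23−27.77)²/27.77 + (18−17.21)²/17.21 + (19−16.28)²/16.28 + (18−21.51)²/21.51 = 8.5547
df = 4
p-value (upper-tail) = 0.07324
At α=0.01: p ≥ α → fail to reject H₀

reject H₀: no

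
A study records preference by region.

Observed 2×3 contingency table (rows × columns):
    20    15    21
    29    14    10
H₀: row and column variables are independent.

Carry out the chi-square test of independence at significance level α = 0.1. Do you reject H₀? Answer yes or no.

reject H₀: yes

Row totals [56, 53], col totals [49, 29, 31], n=109
χ² = (20−25.17)²/25.17 + (15−14.90)²/14.90 + (21−15.93)²/15.93 + (29−23.83)²/23.83 + (14−14.10)²/14.10 + (10−15.07)²/15.07 = 5.5124
df = 2
p-value (upper-tail) = 0.06353
At α=0.1: p < α → reject H₀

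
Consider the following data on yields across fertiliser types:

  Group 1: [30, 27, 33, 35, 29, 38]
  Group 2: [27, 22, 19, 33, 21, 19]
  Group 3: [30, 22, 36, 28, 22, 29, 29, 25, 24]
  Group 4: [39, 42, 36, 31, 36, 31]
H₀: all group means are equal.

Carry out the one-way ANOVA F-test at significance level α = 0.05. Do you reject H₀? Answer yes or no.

Group means [32.00, 23.50, 27.22, 35.83], grand mean 29.370
SSB = Σnᵢ(x̄ᵢ−x̄)² = 540.407; SSW = ΣΣ(x−x̄ᵢ)² = 491.889
MSB = 540.407/3 = 180.1358; MSW = 491.889/23 = 21.3865
F = MSB/MSW = 8.4229
df = (3, 23)
p-value (upper-tail) = 0.00059
At α=0.05: p < α → reject H₀

reject H₀: yes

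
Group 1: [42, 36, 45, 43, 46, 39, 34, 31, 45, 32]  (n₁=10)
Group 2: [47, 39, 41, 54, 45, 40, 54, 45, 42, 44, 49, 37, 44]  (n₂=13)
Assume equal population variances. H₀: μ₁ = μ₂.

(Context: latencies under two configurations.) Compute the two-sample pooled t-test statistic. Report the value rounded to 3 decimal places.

x̄₁=39.300, s₁=5.697, n₁=10
x̄₂=44.692, s₂=5.266, n₂=13
s_p² = [9·5.697² + 12·5.266²]/21 = 29.7557
SE = √(s_p²·(1/10+1/13)) = 2.2944
t = (39.300−44.692)/2.2944 = -2.3502
df = 21

test statistic = -2.350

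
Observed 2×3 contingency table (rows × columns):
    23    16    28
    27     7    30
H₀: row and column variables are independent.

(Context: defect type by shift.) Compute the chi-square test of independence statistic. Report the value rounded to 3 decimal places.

test statistic = 3.844

Row totals [67, 64], col totals [50, 23, 58], n=131
χ² = (23−25.57)²/25.57 + (16−11.76)²/11.76 + (28−29.66)²/29.66 + (27−24.43)²/24.43 + (7−11.24)²/11.24 + (30−28.34)²/28.34 = 3.8440
df = 2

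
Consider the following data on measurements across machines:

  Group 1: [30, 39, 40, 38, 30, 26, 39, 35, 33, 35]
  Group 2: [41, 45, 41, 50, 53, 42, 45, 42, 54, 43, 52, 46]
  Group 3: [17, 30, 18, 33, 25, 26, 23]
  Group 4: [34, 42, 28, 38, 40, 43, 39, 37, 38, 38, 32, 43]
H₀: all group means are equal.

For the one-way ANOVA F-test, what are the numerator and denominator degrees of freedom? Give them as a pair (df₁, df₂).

degrees of freedom = [3, 37]

k = 4 groups, N = 41 total
df = (k−1, N−k) = (4−1, 41−4) = (3, 37)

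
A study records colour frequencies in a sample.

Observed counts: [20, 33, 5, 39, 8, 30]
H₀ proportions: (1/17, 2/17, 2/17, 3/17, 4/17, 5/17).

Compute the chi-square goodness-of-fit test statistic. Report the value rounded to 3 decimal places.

n = 135; E_i = n·p_i = [7.94, 15.88, 15.88, 23.82, 31.76, 39.71]
χ² = (20−7.94)²/7.94 + (33−15.88)²/15.88 + (5−15.88)²/15.88 + (39−23.82)²/23.82 + (8−31.76)²/31.76 + (30−39.71)²/39.71 = 74.0370
df = 5

test statistic = 74.037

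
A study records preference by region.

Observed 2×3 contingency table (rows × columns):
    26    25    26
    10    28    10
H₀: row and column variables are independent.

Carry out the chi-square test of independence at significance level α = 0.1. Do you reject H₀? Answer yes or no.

Row totals [77, 48], col totals [36, 53, 36], n=125
χ² = (26−22.18)²/22.18 + (25−32.65)²/32.65 + (26−22.18)²/22.18 + (10−13.82)²/13.82 + (28−20.35)²/20.35 + (10−13.82)²/13.82 = 8.1000
df = 2
p-value (upper-tail) = 0.01742
At α=0.1: p < α → reject H₀

reject H₀: yes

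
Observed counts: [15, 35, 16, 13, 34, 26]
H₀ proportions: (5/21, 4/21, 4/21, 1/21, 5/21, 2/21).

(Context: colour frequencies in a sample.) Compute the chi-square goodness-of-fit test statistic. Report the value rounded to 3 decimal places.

n = 139; E_i = n·p_i = [33.10, 26.48, 26.48, 6.62, 33.10, 13.24]
χ² = (15−33.10)²/33.10 + (35−26.48)²/26.48 + (16−26.48)²/26.48 + (13−6.62)²/6.62 + (34−33.10)²/33.10 + (26−13.24)²/13.24 = 35.2622
df = 5

test statistic = 35.262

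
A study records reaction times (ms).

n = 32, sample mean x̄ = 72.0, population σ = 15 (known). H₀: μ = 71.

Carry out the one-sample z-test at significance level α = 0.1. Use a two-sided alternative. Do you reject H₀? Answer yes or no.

SE = σ/√n = 15/√32 = 2.6517
z = (x̄−μ₀)/SE = (72.0−71)/2.6517 = 0.3771
p-value (two-sided) = 0.70608
At α=0.1: p ≥ α → fail to reject H₀

reject H₀: no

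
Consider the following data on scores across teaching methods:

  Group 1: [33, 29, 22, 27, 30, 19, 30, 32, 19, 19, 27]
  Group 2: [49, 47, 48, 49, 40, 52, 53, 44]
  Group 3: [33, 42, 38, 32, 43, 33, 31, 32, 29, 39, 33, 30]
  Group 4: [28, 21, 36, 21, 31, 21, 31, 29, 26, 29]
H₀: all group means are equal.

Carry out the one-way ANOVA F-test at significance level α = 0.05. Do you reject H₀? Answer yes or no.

Group means [26.09, 47.75, 34.58, 27.30], grand mean 33.098
SSB = Σnᵢ(x̄ᵢ−x̄)² = 2620.184; SSW = ΣΣ(x−x̄ᵢ)² = 887.426
MSB = 2620.184/3 = 873.3947; MSW = 887.426/37 = 23.9845
F = MSB/MSW = 36.4150
df = (3, 37)
p-value (upper-tail) = 0.00000
At α=0.05: p < α → reject H₀

reject H₀: yes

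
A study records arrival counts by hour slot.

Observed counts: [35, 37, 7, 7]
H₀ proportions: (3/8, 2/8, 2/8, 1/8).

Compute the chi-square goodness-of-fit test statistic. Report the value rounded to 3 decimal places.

n = 86; E_i = n·p_i = [32.25, 21.50, 21.50, 10.75]
χ² = (35−32.25)²/32.25 + (37−21.50)²/21.50 + (7−21.50)²/21.50 + (7−10.75)²/10.75 = 22.4961
df = 3

test statistic = 22.496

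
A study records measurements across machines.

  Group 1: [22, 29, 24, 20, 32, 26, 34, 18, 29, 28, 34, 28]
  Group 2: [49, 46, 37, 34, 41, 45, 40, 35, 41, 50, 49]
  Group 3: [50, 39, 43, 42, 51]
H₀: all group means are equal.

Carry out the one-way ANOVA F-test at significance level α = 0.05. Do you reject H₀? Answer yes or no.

reject H₀: yes

Group means [27.00, 42.45, 45.00], grand mean 36.286
SSB = Σnᵢ(x̄ᵢ−x̄)² = 1832.987; SSW = ΣΣ(x−x̄ᵢ)² = 736.727
MSB = 1832.987/2 = 916.4935; MSW = 736.727/25 = 29.4691
F = MSB/MSW = 31.1002
df = (2, 25)
p-value (upper-tail) = 0.00000
At α=0.05: p < α → reject H₀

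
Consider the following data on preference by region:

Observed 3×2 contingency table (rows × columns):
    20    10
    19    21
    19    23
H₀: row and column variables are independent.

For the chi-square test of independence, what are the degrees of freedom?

degrees of freedom = 2

df = (r−1)(c−1) = (3−1)·(2−1) = 2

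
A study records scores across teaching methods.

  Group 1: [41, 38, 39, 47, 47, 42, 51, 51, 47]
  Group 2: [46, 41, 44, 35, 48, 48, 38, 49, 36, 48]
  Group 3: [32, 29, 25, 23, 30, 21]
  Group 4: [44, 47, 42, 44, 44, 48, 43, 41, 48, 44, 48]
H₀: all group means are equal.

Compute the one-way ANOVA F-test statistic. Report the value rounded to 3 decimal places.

test statistic = 27.330

Group means [44.78, 43.30, 26.67, 44.82], grand mean 41.361
SSB = Σnᵢ(x̄ᵢ−x̄)² = 1569.680; SSW = ΣΣ(x−x̄ᵢ)² = 612.625
MSB = 1569.680/3 = 523.2268; MSW = 612.625/32 = 19.1445
F = MSB/MSW = 27.3303
df = (3, 32)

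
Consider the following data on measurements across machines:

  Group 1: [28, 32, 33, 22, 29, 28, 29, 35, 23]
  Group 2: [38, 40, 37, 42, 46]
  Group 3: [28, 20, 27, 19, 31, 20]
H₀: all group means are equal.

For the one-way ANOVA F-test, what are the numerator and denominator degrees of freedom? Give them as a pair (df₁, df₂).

degrees of freedom = [2, 17]

k = 3 groups, N = 20 total
df = (k−1, N−k) = (3−1, 20−3) = (2, 17)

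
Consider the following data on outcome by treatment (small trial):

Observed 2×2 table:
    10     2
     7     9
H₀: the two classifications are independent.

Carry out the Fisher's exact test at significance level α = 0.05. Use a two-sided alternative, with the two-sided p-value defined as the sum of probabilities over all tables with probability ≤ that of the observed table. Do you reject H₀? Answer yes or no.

Margins: r₁=12, r₂=16, c₁=17, c₂=11, n=28
p_obs = C(12,10)·C(16,7)/C(28,17); sum pmf over tables with pmf ≤ p_obs
p-value (two-sided) = 0.05403
At α=0.05: p ≥ α → fail to reject H₀

reject H₀: no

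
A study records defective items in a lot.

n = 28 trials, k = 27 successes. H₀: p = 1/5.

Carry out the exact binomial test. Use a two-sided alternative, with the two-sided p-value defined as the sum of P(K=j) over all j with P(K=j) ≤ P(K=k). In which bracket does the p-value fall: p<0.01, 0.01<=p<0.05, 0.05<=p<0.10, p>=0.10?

Exact binomial: n=28, k=27, p₀=1/5=0.2000
P(X=j) = C(n,j)·p₀^j·(1−p₀)^(n−j); p = Σ P(X=j) over j with P(X=j) ≤ P(X=27)
p-value (two-sided) = 0.00000
→ bracket: p<0.01

p-value bracket: p<0.01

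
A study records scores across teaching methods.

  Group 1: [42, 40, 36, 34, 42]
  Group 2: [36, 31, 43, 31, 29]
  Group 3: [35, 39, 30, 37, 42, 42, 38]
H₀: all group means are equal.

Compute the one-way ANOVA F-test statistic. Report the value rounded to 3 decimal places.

test statistic = 1.545

Group means [38.80, 34.00, 37.57], grand mean 36.882
SSB = Σnᵢ(x̄ᵢ−x̄)² = 63.250; SSW = ΣΣ(x−x̄ᵢ)² = 286.514
MSB = 63.250/2 = 31.6252; MSW = 286.514/14 = 20.4653
F = MSB/MSW = 1.5453
df = (2, 14)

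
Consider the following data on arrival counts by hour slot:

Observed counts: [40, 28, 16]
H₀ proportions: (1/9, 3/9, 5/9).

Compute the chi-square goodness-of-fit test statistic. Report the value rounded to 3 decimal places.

test statistic = 120.914

n = 84; E_i = n·p_i = [9.33, 28.00, 46.67]
χ² = (40−9.33)²/9.33 + (28−28.00)²/28.00 + (16−46.67)²/46.67 = 120.9143
df = 2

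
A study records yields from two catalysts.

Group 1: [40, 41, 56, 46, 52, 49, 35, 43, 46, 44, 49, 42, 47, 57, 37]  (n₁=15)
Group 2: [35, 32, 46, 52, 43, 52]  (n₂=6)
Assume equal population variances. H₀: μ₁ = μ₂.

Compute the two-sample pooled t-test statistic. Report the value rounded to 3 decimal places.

test statistic = 0.674

x̄₁=45.600, s₁=6.356, n₁=15
x̄₂=43.333, s₂=8.430, n₂=6
s_p² = [14·6.356² + 5·8.430²]/19 = 48.4702
SE = √(s_p²·(1/15+1/6)) = 3.3630
t = (45.600−43.333)/3.3630 = 0.6740
df = 19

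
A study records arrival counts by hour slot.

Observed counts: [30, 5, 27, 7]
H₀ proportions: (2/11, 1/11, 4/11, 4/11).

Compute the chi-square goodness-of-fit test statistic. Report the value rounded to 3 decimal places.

test statistic = 37.732

n = 69; E_i = n·p_i = [12.55, 6.27, 25.09, 25.09]
χ² = (30−12.55)²/12.55 + (5−6.27)²/6.27 + (27−25.09)²/25.09 + (7−25.09)²/25.09 = 37.7319
df = 3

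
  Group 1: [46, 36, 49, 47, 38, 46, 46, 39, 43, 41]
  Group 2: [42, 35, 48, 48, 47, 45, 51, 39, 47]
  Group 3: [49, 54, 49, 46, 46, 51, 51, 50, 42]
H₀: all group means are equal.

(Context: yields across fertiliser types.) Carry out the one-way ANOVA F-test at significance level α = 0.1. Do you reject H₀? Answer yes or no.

reject H₀: yes

Group means [43.10, 44.67, 48.67], grand mean 45.393
SSB = Σnᵢ(x̄ᵢ−x̄)² = 153.779; SSW = ΣΣ(x−x̄ᵢ)² = 478.900
MSB = 153.779/2 = 76.8893; MSW = 478.900/25 = 19.1560
F = MSB/MSW = 4.0138
df = (2, 25)
p-value (upper-tail) = 0.03078
At α=0.1: p < α → reject H₀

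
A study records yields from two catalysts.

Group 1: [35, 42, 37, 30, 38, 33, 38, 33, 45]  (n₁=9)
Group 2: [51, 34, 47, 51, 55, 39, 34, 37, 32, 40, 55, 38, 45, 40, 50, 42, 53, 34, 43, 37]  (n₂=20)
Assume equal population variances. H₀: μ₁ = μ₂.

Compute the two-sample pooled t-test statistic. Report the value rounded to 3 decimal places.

x̄₁=36.778, s₁=4.684, n₁=9
x̄₂=42.850, s₂=7.541, n₂=20
s_p² = [8·4.684² + 19·7.541²]/27 = 46.5224
SE = √(s_p²·(1/9+1/20)) = 2.7378
t = (36.778−42.850)/2.7378 = -2.2180
df = 27

test statistic = -2.218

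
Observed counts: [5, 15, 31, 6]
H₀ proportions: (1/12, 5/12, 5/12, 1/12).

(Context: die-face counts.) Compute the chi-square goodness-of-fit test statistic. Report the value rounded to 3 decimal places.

test statistic = 5.779

n = 57; E_i = n·p_i = [4.75, 23.75, 23.75, 4.75]
χ² = (5−4.75)²/4.75 + (15−23.75)²/23.75 + (31−23.75)²/23.75 + (6−4.75)²/4.75 = 5.7789
df = 3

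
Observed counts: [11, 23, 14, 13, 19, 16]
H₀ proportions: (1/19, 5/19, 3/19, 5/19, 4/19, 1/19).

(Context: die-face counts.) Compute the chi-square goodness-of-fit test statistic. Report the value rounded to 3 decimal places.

n = 96; E_i = n·p_i = [5.05, 25.26, 15.16, 25.26, 20.21, 5.05]
χ² = (11−5.05)²/5.05 + (23−25.26)²/25.26 + (14−15.16)²/15.16 + (13−25.26)²/25.26 + (19−20.21)²/20.21 + (16−5.05)²/5.05 = 37.0363
df = 5

test statistic = 37.036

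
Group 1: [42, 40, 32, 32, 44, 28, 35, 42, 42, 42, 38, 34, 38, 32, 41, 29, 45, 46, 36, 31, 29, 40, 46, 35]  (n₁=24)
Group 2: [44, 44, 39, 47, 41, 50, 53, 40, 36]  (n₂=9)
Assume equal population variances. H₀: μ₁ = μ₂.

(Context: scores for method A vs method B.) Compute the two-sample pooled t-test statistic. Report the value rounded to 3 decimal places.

x̄₁=37.458, s₁=5.687, n₁=24
x̄₂=43.778, s₂=5.472, n₂=9
s_p² = [23·5.687² + 8·5.472²]/31 = 31.7263
SE = √(s_p²·(1/24+1/9)) = 2.2016
t = (37.458−43.778)/2.2016 = -2.8704
df = 31

test statistic = -2.870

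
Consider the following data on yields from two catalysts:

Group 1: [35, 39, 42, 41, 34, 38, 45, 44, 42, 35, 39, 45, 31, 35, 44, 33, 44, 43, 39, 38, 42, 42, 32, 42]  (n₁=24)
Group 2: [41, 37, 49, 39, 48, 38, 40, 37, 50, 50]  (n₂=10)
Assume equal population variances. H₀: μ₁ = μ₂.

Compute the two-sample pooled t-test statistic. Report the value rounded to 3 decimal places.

x̄₁=39.333, s₁=4.341, n₁=24
x̄₂=42.900, s₂=5.626, n₂=10
s_p² = [23·4.341² + 9·5.626²]/32 = 22.4448
SE = √(s_p²·(1/24+1/10)) = 1.7832
t = (39.333−42.900)/1.7832 = -2.0002
df = 32

test statistic = -2.000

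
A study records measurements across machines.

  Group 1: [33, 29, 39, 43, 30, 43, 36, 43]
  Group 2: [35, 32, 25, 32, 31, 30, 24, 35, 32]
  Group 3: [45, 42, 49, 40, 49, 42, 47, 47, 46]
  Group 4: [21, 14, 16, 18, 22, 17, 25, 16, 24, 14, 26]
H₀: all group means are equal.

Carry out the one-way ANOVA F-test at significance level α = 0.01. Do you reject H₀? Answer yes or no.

Group means [37.00, 30.67, 45.22, 19.36], grand mean 32.216
SSB = Σnᵢ(x̄ᵢ−x̄)² = 3544.169; SSW = ΣΣ(x−x̄ᵢ)² = 640.101
MSB = 3544.169/3 = 1181.3898; MSW = 640.101/33 = 19.3970
F = MSB/MSW = 60.9058
df = (3, 33)
p-value (upper-tail) = 0.00000
At α=0.01: p < α → reject H₀

reject H₀: yes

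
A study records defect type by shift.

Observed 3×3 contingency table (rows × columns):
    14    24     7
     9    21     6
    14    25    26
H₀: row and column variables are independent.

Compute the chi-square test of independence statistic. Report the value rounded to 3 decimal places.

test statistic = 11.019

Row totals [45, 36, 65], col totals [37, 70, 39], n=146
χ² = (14−11.40)²/11.40 + (24−21.58)²/21.58 + (7−12.02)²/12.02 + (9−9.12)²/9.12 + (21−17.26)²/17.26 + (6−9.62)²/9.62 + (14−16.47)²/16.47 + (25−31.16)²/31.16 + (26−17.36)²/17.36 = 11.0191
df = 4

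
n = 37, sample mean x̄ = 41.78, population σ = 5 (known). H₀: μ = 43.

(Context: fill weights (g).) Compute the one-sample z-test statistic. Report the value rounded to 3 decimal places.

test statistic = -1.484

SE = σ/√n = 5/√37 = 0.8220
z = (x̄−μ₀)/SE = (41.78−43)/0.8220 = -1.4842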